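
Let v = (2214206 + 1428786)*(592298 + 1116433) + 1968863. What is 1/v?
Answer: 1/6224895332015 ≈ 1.6065e-13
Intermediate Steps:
v = 6224895332015 (v = 3642992*1708731 + 1968863 = 6224893363152 + 1968863 = 6224895332015)
1/v = 1/6224895332015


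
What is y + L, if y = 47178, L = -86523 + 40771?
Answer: 1426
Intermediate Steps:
L = -45752
y + L = 47178 - 45752 = 1426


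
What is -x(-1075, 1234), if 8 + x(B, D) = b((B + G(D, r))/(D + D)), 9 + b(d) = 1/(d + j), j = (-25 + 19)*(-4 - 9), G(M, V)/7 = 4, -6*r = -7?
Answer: 3252301/191457 ≈ 16.987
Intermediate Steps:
r = 7/6 (r = -1/6*(-7) = 7/6 ≈ 1.1667)
G(M, V) = 28 (G(M, V) = 7*4 = 28)
j = 78 (j = -6*(-13) = 78)
b(d) = -9 + 1/(78 + d) (b(d) = -9 + 1/(d + 78) = -9 + 1/(78 + d))
x(B, D) = -8 + (-701 - 9*(28 + B)/(2*D))/(78 + (28 + B)/(2*D)) (x(B, D) = -8 + (-701 - 9*(B + 28)/(D + D))/(78 + (B + 28)/(D + D)) = -8 + (-701 - 9*(28 + B)/(2*D))/(78 + (28 + B)/((2*D))) = -8 + (-701 - 9*(28 + B)*1/(2*D))/(78 + (28 + B)*(1/(2*D))) = -8 + (-701 - 9*(28 + B)/(2*D))/(78 + (28 + B)/(2*D)))
-x(-1075, 1234) = -(-476 - 2650*1234 - 17*(-1075))/(28 - 1075 + 156*1234) = -(-476 - 3270100 + 18275)/(28 - 1075 + 192504) = -(-3252301)/191457 = -1*(-3252301/191457) = 3252301/191457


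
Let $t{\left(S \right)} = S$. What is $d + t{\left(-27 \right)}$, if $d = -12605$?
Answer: $-12632$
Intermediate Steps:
$d + t{\left(-27 \right)} = -12605 - 27 = -12632$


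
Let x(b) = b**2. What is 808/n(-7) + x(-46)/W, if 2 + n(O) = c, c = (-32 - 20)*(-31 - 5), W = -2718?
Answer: -440194/1270665 ≈ -0.34643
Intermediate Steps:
c = 1872 (c = -52*(-36) = 1872)
n(O) = 1870 (n(O) = -2 + 1872 = 1870)
808/n(-7) + x(-46)/W = 808/1870 + (-46)**2/(-2718) = 808*(1/1870) + 2116*(-1/2718) = 404/935 - 1058/1359 = -440194/1270665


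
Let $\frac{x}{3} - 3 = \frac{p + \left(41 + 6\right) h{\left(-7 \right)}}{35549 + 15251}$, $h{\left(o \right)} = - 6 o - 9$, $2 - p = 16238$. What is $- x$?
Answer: $- \frac{82629}{10160} \approx -8.1328$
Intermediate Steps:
$p = -16236$ ($p = 2 - 16238 = -16236$)
$h{\left(o \right)} = -9 - 6 o$
$x = \frac{82629}{10160}$ ($x = 9 + 3 \frac{-16236 + \left(41 + 6\right) \left(-9 - -42\right)}{35549 + 15251} = 9 + 3 \frac{-16236 + 47 \left(-9 + 42\right)}{50800} = 9 + 3 \left(-16236 + 47 \cdot 33\right) \frac{1}{50800} = 9 + 3 \left(-16236 + 1551\right) \frac{1}{50800} = 9 + 3 \left(\left(-14685\right) \frac{1}{50800}\right) = 9 + 3 \left(- \frac{2937}{10160}\right) = 9 - \frac{8811}{10160} = \frac{82629}{10160} \approx 8.1328$)
$- x = \left(-1\right) \frac{82629}{10160} = - \frac{82629}{10160}$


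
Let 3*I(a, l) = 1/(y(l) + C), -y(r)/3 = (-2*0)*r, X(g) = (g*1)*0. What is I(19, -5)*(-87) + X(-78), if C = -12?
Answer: 29/12 ≈ 2.4167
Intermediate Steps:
X(g) = 0 (X(g) = g*0 = 0)
y(r) = 0 (y(r) = -3*(-2*0)*r = -0*r = -3*0 = 0)
I(a, l) = -1/36 (I(a, l) = 1/(3*(0 - 12)) = (1/3)/(-12) = (1/3)*(-1/12) = -1/36)
I(19, -5)*(-87) + X(-78) = -1/36*(-87) + 0 = 29/12 + 0 = 29/12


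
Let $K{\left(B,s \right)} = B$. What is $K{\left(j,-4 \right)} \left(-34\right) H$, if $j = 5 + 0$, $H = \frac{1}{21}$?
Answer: $- \frac{170}{21} \approx -8.0952$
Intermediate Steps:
$H = \frac{1}{21} \approx 0.047619$
$j = 5$
$K{\left(j,-4 \right)} \left(-34\right) H = 5 \left(-34\right) \frac{1}{21} = \left(-170\right) \frac{1}{21} = - \frac{170}{21}$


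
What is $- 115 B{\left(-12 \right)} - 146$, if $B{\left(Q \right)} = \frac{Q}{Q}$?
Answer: $-261$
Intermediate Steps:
$B{\left(Q \right)} = 1$
$- 115 B{\left(-12 \right)} - 146 = \left(-115\right) 1 - 146 = -115 - 146 = -261$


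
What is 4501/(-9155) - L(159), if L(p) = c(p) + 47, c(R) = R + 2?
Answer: -1908741/9155 ≈ -208.49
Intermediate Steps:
c(R) = 2 + R
L(p) = 49 + p (L(p) = (2 + p) + 47 = 49 + p)
4501/(-9155) - L(159) = 4501/(-9155) - (49 + 159) = 4501*(-1/9155) - 1*208 = -4501/9155 - 208 = -1908741/9155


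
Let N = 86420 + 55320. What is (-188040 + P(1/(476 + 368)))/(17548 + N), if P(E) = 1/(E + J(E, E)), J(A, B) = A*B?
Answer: -19772683/16824795 ≈ -1.1752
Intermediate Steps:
N = 141740
P(E) = 1/(E + E²) (P(E) = 1/(E + E*E) = 1/(E + E²))
(-188040 + P(1/(476 + 368)))/(17548 + N) = (-188040 + 1/((1/(476 + 368))*(1 + 1/(476 + 368))))/(17548 + 141740) = (-188040 + 1/((1/844)*(1 + 1/844)))/159288 = (-188040 + 1/((1/844)*(1 + 1/844)))*(1/159288) = (-188040 + 844/(845/844))*(1/159288) = (-188040 + 844*(844/845))*(1/159288) = (-188040 + 712336/845)*(1/159288) = -158181464/845*1/159288 = -19772683/16824795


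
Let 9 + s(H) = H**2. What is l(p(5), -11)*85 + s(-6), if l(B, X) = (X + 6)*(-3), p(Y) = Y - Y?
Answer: 1302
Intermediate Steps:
p(Y) = 0
s(H) = -9 + H**2
l(B, X) = -18 - 3*X (l(B, X) = (6 + X)*(-3) = -18 - 3*X)
l(p(5), -11)*85 + s(-6) = (-18 - 3*(-11))*85 + (-9 + (-6)**2) = (-18 + 33)*85 + (-9 + 36) = 15*85 + 27 = 1275 + 27 = 1302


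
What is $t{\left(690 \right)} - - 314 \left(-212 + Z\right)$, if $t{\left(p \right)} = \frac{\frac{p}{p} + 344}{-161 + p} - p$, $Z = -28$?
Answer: $- \frac{1749135}{23} \approx -76049.0$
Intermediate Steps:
$t{\left(p \right)} = - p + \frac{345}{-161 + p}$ ($t{\left(p \right)} = \frac{1 + 344}{-161 + p} - p = \frac{345}{-161 + p} - p = - p + \frac{345}{-161 + p}$)
$t{\left(690 \right)} - - 314 \left(-212 + Z\right) = \frac{345 - 690^{2} + 161 \cdot 690}{-161 + 690} - - 314 \left(-212 - 28\right) = \frac{345 - 476100 + 111090}{529} - \left(-314\right) \left(-240\right) = \frac{345 - 476100 + 111090}{529} - 75360 = \frac{1}{529} \left(-364665\right) - 75360 = - \frac{15855}{23} - 75360 = - \frac{1749135}{23}$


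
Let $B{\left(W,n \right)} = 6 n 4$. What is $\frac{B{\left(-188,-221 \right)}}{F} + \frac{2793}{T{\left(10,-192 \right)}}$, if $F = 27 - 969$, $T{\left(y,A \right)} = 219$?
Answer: $\frac{210699}{11461} \approx 18.384$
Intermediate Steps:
$B{\left(W,n \right)} = 24 n$
$F = -942$ ($F = 27 - 969 = -942$)
$\frac{B{\left(-188,-221 \right)}}{F} + \frac{2793}{T{\left(10,-192 \right)}} = \frac{24 \left(-221\right)}{-942} + \frac{2793}{219} = \left(-5304\right) \left(- \frac{1}{942}\right) + 2793 \cdot \frac{1}{219} = \frac{884}{157} + \frac{931}{73} = \frac{210699}{11461}$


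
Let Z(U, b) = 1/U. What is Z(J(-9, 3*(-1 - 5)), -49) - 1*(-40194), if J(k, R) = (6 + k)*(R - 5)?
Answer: 2773387/69 ≈ 40194.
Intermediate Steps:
J(k, R) = (-5 + R)*(6 + k) (J(k, R) = (6 + k)*(-5 + R) = (-5 + R)*(6 + k))
Z(J(-9, 3*(-1 - 5)), -49) - 1*(-40194) = 1/(-30 - 5*(-9) + 6*(3*(-1 - 5)) + (3*(-1 - 5))*(-9)) - 1*(-40194) = 1/(-30 + 45 + 6*(3*(-6)) + (3*(-6))*(-9)) + 40194 = 1/(-30 + 45 + 6*(-18) - 18*(-9)) + 40194 = 1/(-30 + 45 - 108 + 162) + 40194 = 1/69 + 40194 = 2773387/69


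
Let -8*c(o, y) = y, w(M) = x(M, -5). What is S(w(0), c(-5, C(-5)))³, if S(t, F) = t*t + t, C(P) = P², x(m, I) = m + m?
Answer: 0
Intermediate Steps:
x(m, I) = 2*m
w(M) = 2*M
c(o, y) = -y/8
S(t, F) = t + t² (S(t, F) = t² + t = t + t²)
S(w(0), c(-5, C(-5)))³ = ((2*0)*(1 + 2*0))³ = (0*(1 + 0))³ = (0*1)³ = 0³ = 0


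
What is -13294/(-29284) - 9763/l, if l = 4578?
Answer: -28129970/16757769 ≈ -1.6786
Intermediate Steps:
-13294/(-29284) - 9763/l = -13294/(-29284) - 9763/4578 = -13294*(-1/29284) - 9763*1/4578 = 6647/14642 - 9763/4578 = -28129970/16757769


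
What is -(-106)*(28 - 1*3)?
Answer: 2650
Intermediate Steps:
-(-106)*(28 - 1*3) = -(-106)*(28 - 3) = -(-106)*25 = -106*(-25) = 2650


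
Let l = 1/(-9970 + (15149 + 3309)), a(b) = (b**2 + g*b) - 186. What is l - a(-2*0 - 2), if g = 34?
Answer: 2122001/8488 ≈ 250.00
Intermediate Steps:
a(b) = -186 + b**2 + 34*b (a(b) = (b**2 + 34*b) - 186 = -186 + b**2 + 34*b)
l = 1/8488 (l = 1/(-9970 + 18458) = 1/8488 ≈ 0.00011781)
l - a(-2*0 - 2) = 1/8488 - (-186 + (-2*0 - 2)**2 + 34*(-2*0 - 2)) = 1/8488 - (-186 + (0 - 2)**2 + 34*(0 - 2)) = 1/8488 - (-186 + (-2)**2 + 34*(-2)) = 1/8488 - (-186 + 4 - 68) = 1/8488 - 1*(-250) = 1/8488 + 250 = 2122001/8488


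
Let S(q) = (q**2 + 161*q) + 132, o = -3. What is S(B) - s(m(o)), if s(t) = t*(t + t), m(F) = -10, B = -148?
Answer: -1992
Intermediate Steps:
S(q) = 132 + q**2 + 161*q
s(t) = 2*t**2 (s(t) = t*(2*t) = 2*t**2)
S(B) - s(m(o)) = (132 + (-148)**2 + 161*(-148)) - 2*(-10)**2 = (132 + 21904 - 23828) - 2*100 = -1792 - 1*200 = -1792 - 200 = -1992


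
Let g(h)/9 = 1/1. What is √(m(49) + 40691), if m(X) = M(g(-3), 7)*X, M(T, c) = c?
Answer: √41034 ≈ 202.57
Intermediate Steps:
g(h) = 9 (g(h) = 9*(1/1) = 9*(1*1) = 9*1 = 9)
m(X) = 7*X
√(m(49) + 40691) = √(7*49 + 40691) = √(343 + 40691) = √41034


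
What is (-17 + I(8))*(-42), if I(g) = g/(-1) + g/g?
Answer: 1008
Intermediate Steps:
I(g) = 1 - g (I(g) = g*(-1) + 1 = -g + 1 = 1 - g)
(-17 + I(8))*(-42) = (-17 + (1 - 1*8))*(-42) = (-17 + (1 - 8))*(-42) = (-17 - 7)*(-42) = -24*(-42) = 1008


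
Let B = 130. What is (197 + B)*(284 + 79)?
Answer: 118701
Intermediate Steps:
(197 + B)*(284 + 79) = (197 + 130)*(284 + 79) = 327*363 = 118701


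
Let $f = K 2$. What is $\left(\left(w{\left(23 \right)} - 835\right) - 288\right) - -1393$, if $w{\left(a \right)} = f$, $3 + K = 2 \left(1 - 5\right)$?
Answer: $248$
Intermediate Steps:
$K = -11$ ($K = -3 + 2 \left(1 - 5\right) = -3 + 2 \left(-4\right) = -3 - 8 = -11$)
$f = -22$ ($f = \left(-11\right) 2 = -22$)
$w{\left(a \right)} = -22$
$\left(\left(w{\left(23 \right)} - 835\right) - 288\right) - -1393 = \left(\left(-22 - 835\right) - 288\right) - -1393 = \left(-857 - 288\right) + 1393 = -1145 + 1393 = 248$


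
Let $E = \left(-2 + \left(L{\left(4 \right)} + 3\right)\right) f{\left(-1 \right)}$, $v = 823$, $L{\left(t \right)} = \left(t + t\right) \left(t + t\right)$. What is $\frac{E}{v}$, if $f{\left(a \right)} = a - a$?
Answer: $0$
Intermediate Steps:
$L{\left(t \right)} = 4 t^{2}$ ($L{\left(t \right)} = 2 t 2 t = 4 t^{2}$)
$f{\left(a \right)} = 0$
$E = 0$ ($E = \left(-2 + \left(4 \cdot 4^{2} + 3\right)\right) 0 = \left(-2 + \left(4 \cdot 16 + 3\right)\right) 0 = \left(-2 + \left(64 + 3\right)\right) 0 = \left(-2 + 67\right) 0 = 65 \cdot 0 = 0$)
$\frac{E}{v} = \frac{0}{823} = 0 \cdot \frac{1}{823} = 0$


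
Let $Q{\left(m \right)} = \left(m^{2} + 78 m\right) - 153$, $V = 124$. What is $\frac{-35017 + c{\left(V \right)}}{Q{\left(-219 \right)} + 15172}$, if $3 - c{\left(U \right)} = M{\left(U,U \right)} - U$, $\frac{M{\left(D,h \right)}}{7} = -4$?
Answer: $- \frac{17431}{22949} \approx -0.75955$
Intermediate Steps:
$M{\left(D,h \right)} = -28$ ($M{\left(D,h \right)} = 7 \left(-4\right) = -28$)
$Q{\left(m \right)} = -153 + m^{2} + 78 m$
$c{\left(U \right)} = 31 + U$ ($c{\left(U \right)} = 3 - \left(-28 - U\right) = 3 + \left(28 + U\right) = 31 + U$)
$\frac{-35017 + c{\left(V \right)}}{Q{\left(-219 \right)} + 15172} = \frac{-35017 + \left(31 + 124\right)}{\left(-153 + \left(-219\right)^{2} + 78 \left(-219\right)\right) + 15172} = \frac{-35017 + 155}{\left(-153 + 47961 - 17082\right) + 15172} = - \frac{34862}{30726 + 15172} = - \frac{34862}{45898} = \left(-34862\right) \frac{1}{45898} = - \frac{17431}{22949}$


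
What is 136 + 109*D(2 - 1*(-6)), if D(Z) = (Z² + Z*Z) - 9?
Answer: 13107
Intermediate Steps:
D(Z) = -9 + 2*Z² (D(Z) = (Z² + Z²) - 9 = 2*Z² - 9 = -9 + 2*Z²)
136 + 109*D(2 - 1*(-6)) = 136 + 109*(-9 + 2*(2 - 1*(-6))²) = 136 + 109*(-9 + 2*(2 + 6)²) = 136 + 109*(-9 + 2*8²) = 136 + 109*(-9 + 2*64) = 136 + 109*(-9 + 128) = 136 + 109*119 = 136 + 12971 = 13107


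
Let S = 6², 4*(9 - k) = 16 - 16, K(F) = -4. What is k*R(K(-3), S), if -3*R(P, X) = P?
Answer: 12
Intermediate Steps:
k = 9 (k = 9 - (16 - 16)/4 = 9 - ¼*0 = 9 + 0 = 9)
S = 36
R(P, X) = -P/3
k*R(K(-3), S) = 9*(-⅓*(-4)) = 9*(4/3) = 12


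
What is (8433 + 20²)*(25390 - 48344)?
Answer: -202752682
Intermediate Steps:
(8433 + 20²)*(25390 - 48344) = (8433 + 400)*(-22954) = 8833*(-22954) = -202752682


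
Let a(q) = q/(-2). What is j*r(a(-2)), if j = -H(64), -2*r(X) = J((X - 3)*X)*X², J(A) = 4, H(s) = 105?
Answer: 210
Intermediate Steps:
a(q) = -q/2 (a(q) = q*(-½) = -q/2)
r(X) = -2*X²
j = -105 (j = -1*105 = -105)
j*r(a(-2)) = -(-210)*(-½*(-2))² = -(-210)*1² = -(-210) = -105*(-2) = 210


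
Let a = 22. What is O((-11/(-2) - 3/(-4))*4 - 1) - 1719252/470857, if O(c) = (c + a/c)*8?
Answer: 276414730/1412571 ≈ 195.68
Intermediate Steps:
O(c) = 8*c + 176/c (O(c) = (c + 22/c)*8 = 8*c + 176/c)
O((-11/(-2) - 3/(-4))*4 - 1) - 1719252/470857 = (8*((-11/(-2) - 3/(-4))*4 - 1) + 176/((-11/(-2) - 3/(-4))*4 - 1)) - 1719252/470857 = (8*((-11*(-1/2) - 3*(-1/4))*4 - 1) + 176/((-11*(-1/2) - 3*(-1/4))*4 - 1)) - 1719252/470857 = (8*((11/2 + 3/4)*4 - 1) + 176/((11/2 + 3/4)*4 - 1)) - 1*1719252/470857 = (8*((25/4)*4 - 1) + 176/((25/4)*4 - 1)) - 1719252/470857 = (8*(25 - 1) + 176/(25 - 1)) - 1719252/470857 = (8*24 + 176/24) - 1719252/470857 = (192 + 176*(1/24)) - 1719252/470857 = (192 + 22/3) - 1719252/470857 = 598/3 - 1719252/470857 = 276414730/1412571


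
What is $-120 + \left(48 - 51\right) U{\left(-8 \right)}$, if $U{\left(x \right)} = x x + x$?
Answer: $-288$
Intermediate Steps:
$U{\left(x \right)} = x + x^{2}$ ($U{\left(x \right)} = x^{2} + x = x + x^{2}$)
$-120 + \left(48 - 51\right) U{\left(-8 \right)} = -120 + \left(48 - 51\right) \left(- 8 \left(1 - 8\right)\right) = -120 + \left(48 - 51\right) \left(\left(-8\right) \left(-7\right)\right) = -120 - 168 = -288$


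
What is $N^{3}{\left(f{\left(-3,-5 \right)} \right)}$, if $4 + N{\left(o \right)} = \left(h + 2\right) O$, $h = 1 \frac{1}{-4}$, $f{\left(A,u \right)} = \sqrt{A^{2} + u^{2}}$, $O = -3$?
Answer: $- \frac{50653}{64} \approx -791.45$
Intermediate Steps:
$h = - \frac{1}{4}$ ($h = 1 \left(- \frac{1}{4}\right) = - \frac{1}{4} \approx -0.25$)
$N{\left(o \right)} = - \frac{37}{4}$ ($N{\left(o \right)} = -4 + \left(- \frac{1}{4} + 2\right) \left(-3\right) = -4 + \frac{7}{4} \left(-3\right) = -4 - \frac{21}{4} = - \frac{37}{4}$)
$N^{3}{\left(f{\left(-3,-5 \right)} \right)} = \left(- \frac{37}{4}\right)^{3} = - \frac{50653}{64}$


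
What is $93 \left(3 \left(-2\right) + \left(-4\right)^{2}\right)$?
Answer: $930$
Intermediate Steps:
$93 \left(3 \left(-2\right) + \left(-4\right)^{2}\right) = 93 \left(-6 + 16\right) = 93 \cdot 10 = 930$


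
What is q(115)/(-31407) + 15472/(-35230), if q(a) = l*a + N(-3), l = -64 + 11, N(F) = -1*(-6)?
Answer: -135706817/553234305 ≈ -0.24530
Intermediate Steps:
N(F) = 6
l = -53
q(a) = 6 - 53*a (q(a) = -53*a + 6 = 6 - 53*a)
q(115)/(-31407) + 15472/(-35230) = (6 - 53*115)/(-31407) + 15472/(-35230) = (6 - 6095)*(-1/31407) + 15472*(-1/35230) = -6089*(-1/31407) - 7736/17615 = 6089/31407 - 7736/17615 = -135706817/553234305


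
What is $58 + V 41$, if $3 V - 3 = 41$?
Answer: $\frac{1978}{3} \approx 659.33$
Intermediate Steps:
$V = \frac{44}{3}$ ($V = 1 + \frac{1}{3} \cdot 41 = 1 + \frac{41}{3} = \frac{44}{3} \approx 14.667$)
$58 + V 41 = 58 + \frac{44}{3} \cdot 41 = 58 + \frac{1804}{3} = \frac{1978}{3}$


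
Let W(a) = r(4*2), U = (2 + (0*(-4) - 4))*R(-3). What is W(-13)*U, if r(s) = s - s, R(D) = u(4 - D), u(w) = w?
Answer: 0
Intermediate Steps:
R(D) = 4 - D
r(s) = 0
U = -14 (U = (2 + (0*(-4) - 4))*(4 - 1*(-3)) = (2 + (0 - 4))*(4 + 3) = (2 - 4)*7 = -2*7 = -14)
W(a) = 0
W(-13)*U = 0*(-14) = 0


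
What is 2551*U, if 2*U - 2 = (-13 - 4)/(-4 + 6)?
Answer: -33163/4 ≈ -8290.8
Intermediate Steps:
U = -13/4 (U = 1 + ((-13 - 4)/(-4 + 6))/2 = 1 + (-17/2)/2 = 1 + (-17*½)/2 = 1 + (½)*(-17/2) = 1 - 17/4 = -13/4 ≈ -3.2500)
2551*U = 2551*(-13/4) = -33163/4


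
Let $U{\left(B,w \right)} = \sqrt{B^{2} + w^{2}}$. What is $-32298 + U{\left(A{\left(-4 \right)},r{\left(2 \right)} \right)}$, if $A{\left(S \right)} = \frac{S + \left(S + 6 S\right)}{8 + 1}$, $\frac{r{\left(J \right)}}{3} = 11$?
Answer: $-32298 + \frac{\sqrt{89233}}{9} \approx -32265.0$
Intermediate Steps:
$r{\left(J \right)} = 33$ ($r{\left(J \right)} = 3 \cdot 11 = 33$)
$A{\left(S \right)} = \frac{8 S}{9}$ ($A{\left(S \right)} = \frac{S + 7 S}{9} = 8 S \frac{1}{9} = \frac{8 S}{9}$)
$-32298 + U{\left(A{\left(-4 \right)},r{\left(2 \right)} \right)} = -32298 + \sqrt{\left(\frac{8}{9} \left(-4\right)\right)^{2} + 33^{2}} = -32298 + \sqrt{\left(- \frac{32}{9}\right)^{2} + 1089} = -32298 + \sqrt{\frac{1024}{81} + 1089} = -32298 + \sqrt{\frac{89233}{81}} = -32298 + \frac{\sqrt{89233}}{9}$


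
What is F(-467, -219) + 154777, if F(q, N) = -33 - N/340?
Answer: 52613179/340 ≈ 1.5474e+5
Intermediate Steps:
F(q, N) = -33 - N/340
F(-467, -219) + 154777 = (-33 - 1/340*(-219)) + 154777 = (-33 + 219/340) + 154777 = -11001/340 + 154777 = 52613179/340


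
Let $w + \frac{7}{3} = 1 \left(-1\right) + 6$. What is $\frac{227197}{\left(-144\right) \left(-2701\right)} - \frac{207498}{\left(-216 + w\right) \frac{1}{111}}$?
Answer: $\frac{839842012793}{7778880} \approx 1.0796 \cdot 10^{5}$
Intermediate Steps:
$w = \frac{8}{3}$ ($w = - \frac{7}{3} + \left(1 \left(-1\right) + 6\right) = - \frac{7}{3} + \left(-1 + 6\right) = - \frac{7}{3} + 5 = \frac{8}{3} \approx 2.6667$)
$\frac{227197}{\left(-144\right) \left(-2701\right)} - \frac{207498}{\left(-216 + w\right) \frac{1}{111}} = \frac{227197}{\left(-144\right) \left(-2701\right)} - \frac{207498}{\left(-216 + \frac{8}{3}\right) \frac{1}{111}} = \frac{227197}{388944} - \frac{207498}{\left(- \frac{640}{3}\right) \frac{1}{111}} = 227197 \cdot \frac{1}{388944} - \frac{207498}{- \frac{640}{333}} = \frac{227197}{388944} - - \frac{34548417}{320} = \frac{227197}{388944} + \frac{34548417}{320} = \frac{839842012793}{7778880}$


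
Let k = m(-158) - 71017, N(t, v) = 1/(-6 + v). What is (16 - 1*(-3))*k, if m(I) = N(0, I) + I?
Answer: -221781319/164 ≈ -1.3523e+6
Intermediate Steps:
m(I) = I + 1/(-6 + I) (m(I) = 1/(-6 + I) + I = I + 1/(-6 + I))
k = -11672701/164 (k = (1 - 158*(-6 - 158))/(-6 - 158) - 71017 = (1 - 158*(-164))/(-164) - 71017 = -(1 + 25912)/164 - 71017 = -1/164*25913 - 71017 = -25913/164 - 71017 = -11672701/164 ≈ -71175.)
(16 - 1*(-3))*k = (16 - 1*(-3))*(-11672701/164) = (16 + 3)*(-11672701/164) = 19*(-11672701/164) = -221781319/164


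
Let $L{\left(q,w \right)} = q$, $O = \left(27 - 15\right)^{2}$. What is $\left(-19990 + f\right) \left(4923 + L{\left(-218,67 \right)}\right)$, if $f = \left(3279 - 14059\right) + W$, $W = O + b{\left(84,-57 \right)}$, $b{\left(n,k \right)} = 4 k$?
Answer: $-145168070$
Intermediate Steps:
$O = 144$ ($O = 12^{2} = 144$)
$W = -84$ ($W = 144 + 4 \left(-57\right) = 144 - 228 = -84$)
$f = -10864$ ($f = \left(3279 - 14059\right) - 84 = -10780 - 84 = -10864$)
$\left(-19990 + f\right) \left(4923 + L{\left(-218,67 \right)}\right) = \left(-19990 - 10864\right) \left(4923 - 218\right) = \left(-30854\right) 4705 = -145168070$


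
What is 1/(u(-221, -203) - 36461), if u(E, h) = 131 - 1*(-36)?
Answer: -1/36294 ≈ -2.7553e-5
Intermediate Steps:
u(E, h) = 167 (u(E, h) = 131 + 36 = 167)
1/(u(-221, -203) - 36461) = 1/(167 - 36461) = 1/(-36294) = -1/36294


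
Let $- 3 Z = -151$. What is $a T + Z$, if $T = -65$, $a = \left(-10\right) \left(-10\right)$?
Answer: $- \frac{19349}{3} \approx -6449.7$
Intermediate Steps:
$Z = \frac{151}{3}$ ($Z = \left(- \frac{1}{3}\right) \left(-151\right) = \frac{151}{3} \approx 50.333$)
$a = 100$
$a T + Z = 100 \left(-65\right) + \frac{151}{3} = -6500 + \frac{151}{3} = - \frac{19349}{3}$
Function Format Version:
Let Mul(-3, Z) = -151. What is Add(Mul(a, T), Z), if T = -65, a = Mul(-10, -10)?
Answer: Rational(-19349, 3) ≈ -6449.7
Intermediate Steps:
Z = Rational(151, 3) (Z = Mul(Rational(-1, 3), -151) = Rational(151, 3) ≈ 50.333)
a = 100
Add(Mul(a, T), Z) = Add(Mul(100, -65), Rational(151, 3)) = Add(-6500, Rational(151, 3)) = Rational(-19349, 3)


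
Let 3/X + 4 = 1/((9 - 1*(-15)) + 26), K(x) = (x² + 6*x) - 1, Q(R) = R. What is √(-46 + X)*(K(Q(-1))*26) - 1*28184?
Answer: -28184 - 312*I*√462874/199 ≈ -28184.0 - 1066.7*I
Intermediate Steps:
K(x) = -1 + x² + 6*x
X = -150/199 (X = 3/(-4 + 1/((9 - 1*(-15)) + 26)) = 3/(-4 + 1/((9 + 15) + 26)) = 3/(-4 + 1/(24 + 26)) = 3/(-4 + 1/50) = 3/(-199/50) = 3*(-50/199) = -150/199 ≈ -0.75377)
√(-46 + X)*(K(Q(-1))*26) - 1*28184 = √(-46 - 150/199)*((-1 + (-1)² + 6*(-1))*26) - 1*28184 = √(-9304/199)*((-1 + 1 - 6)*26) - 28184 = (2*I*√462874/199)*(-6*26) - 28184 = (2*I*√462874/199)*(-156) - 28184 = -312*I*√462874/199 - 28184 = -28184 - 312*I*√462874/199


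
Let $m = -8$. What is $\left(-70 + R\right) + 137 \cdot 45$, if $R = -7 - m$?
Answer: $6096$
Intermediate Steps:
$R = 1$ ($R = -7 - -8 = -7 + 8 = 1$)
$\left(-70 + R\right) + 137 \cdot 45 = \left(-70 + 1\right) + 137 \cdot 45 = -69 + 6165 = 6096$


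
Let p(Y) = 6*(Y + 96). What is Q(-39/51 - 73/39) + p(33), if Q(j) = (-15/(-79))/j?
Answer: 106873263/138092 ≈ 773.93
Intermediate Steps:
p(Y) = 576 + 6*Y (p(Y) = 6*(96 + Y) = 576 + 6*Y)
Q(j) = 15/(79*j) (Q(j) = (-15*(-1/79))/j = 15/(79*j))
Q(-39/51 - 73/39) + p(33) = 15/(79*(-39/51 - 73/39)) + (576 + 6*33) = 15/(79*(-39*1/51 - 73*1/39)) + (576 + 198) = 15/(79*(-13/17 - 73/39)) + 774 = 15/(79*(-1748/663)) + 774 = (15/79)*(-663/1748) + 774 = -9945/138092 + 774 = 106873263/138092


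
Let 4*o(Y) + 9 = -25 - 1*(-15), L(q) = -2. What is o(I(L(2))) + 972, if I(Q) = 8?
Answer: 3869/4 ≈ 967.25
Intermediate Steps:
o(Y) = -19/4 (o(Y) = -9/4 + (-25 - 1*(-15))/4 = -9/4 + (-25 + 15)/4 = -9/4 + (¼)*(-10) = -9/4 - 5/2 = -19/4)
o(I(L(2))) + 972 = -19/4 + 972 = 3869/4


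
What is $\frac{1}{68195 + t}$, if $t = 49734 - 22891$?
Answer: $\frac{1}{95038} \approx 1.0522 \cdot 10^{-5}$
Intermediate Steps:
$t = 26843$
$\frac{1}{68195 + t} = \frac{1}{68195 + 26843} = \frac{1}{95038}$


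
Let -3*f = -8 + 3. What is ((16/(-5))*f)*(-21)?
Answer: 112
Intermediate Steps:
f = 5/3 (f = -(-8 + 3)/3 = -⅓*(-5) = 5/3 ≈ 1.6667)
((16/(-5))*f)*(-21) = ((16/(-5))*(5/3))*(-21) = ((16*(-⅕))*(5/3))*(-21) = -16/5*5/3*(-21) = -16/3*(-21) = 112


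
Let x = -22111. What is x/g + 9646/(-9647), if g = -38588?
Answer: -16473/38588 ≈ -0.42689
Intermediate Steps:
x/g + 9646/(-9647) = -22111/(-38588) + 9646/(-9647) = -22111*(-1/38588) + 9646*(-1/9647) = 22111/38588 - 9646/9647 = -16473/38588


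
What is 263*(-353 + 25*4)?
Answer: -66539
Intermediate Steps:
263*(-353 + 25*4) = 263*(-353 + 100) = 263*(-253) = -66539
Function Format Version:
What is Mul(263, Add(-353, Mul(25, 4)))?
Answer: -66539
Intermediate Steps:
Mul(263, Add(-353, Mul(25, 4))) = Mul(263, Add(-353, 100)) = Mul(263, -253) = -66539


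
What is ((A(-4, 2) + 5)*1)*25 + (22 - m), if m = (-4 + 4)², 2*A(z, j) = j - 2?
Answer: 147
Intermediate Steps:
A(z, j) = -1 + j/2 (A(z, j) = (j - 2)/2 = (-2 + j)/2 = -1 + j/2)
m = 0 (m = 0² = 0)
((A(-4, 2) + 5)*1)*25 + (22 - m) = (((-1 + (½)*2) + 5)*1)*25 + (22 - 1*0) = (((-1 + 1) + 5)*1)*25 + (22 + 0) = ((0 + 5)*1)*25 + 22 = (5*1)*25 + 22 = 5*25 + 22 = 125 + 22 = 147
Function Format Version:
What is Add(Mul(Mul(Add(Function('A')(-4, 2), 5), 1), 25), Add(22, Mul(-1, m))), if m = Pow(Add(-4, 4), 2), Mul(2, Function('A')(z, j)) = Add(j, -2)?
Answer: 147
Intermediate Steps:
Function('A')(z, j) = Add(-1, Mul(Rational(1, 2), j)) (Function('A')(z, j) = Mul(Rational(1, 2), Add(j, -2)) = Mul(Rational(1, 2), Add(-2, j)) = Add(-1, Mul(Rational(1, 2), j)))
m = 0 (m = Pow(0, 2) = 0)
Add(Mul(Mul(Add(Function('A')(-4, 2), 5), 1), 25), Add(22, Mul(-1, m))) = Add(Mul(Mul(Add(Add(-1, Mul(Rational(1, 2), 2)), 5), 1), 25), Add(22, Mul(-1, 0))) = Add(Mul(Mul(Add(Add(-1, 1), 5), 1), 25), Add(22, 0)) = Add(Mul(Mul(Add(0, 5), 1), 25), 22) = Add(Mul(Mul(5, 1), 25), 22) = Add(Mul(5, 25), 22) = Add(125, 22) = 147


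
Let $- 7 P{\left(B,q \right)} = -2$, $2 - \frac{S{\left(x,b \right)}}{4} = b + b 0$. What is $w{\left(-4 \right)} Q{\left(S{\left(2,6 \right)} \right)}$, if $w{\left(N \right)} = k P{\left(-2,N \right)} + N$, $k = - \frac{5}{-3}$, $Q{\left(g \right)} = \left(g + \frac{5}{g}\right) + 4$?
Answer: $\frac{7289}{168} \approx 43.387$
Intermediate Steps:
$S{\left(x,b \right)} = 8 - 4 b$ ($S{\left(x,b \right)} = 8 - 4 \left(b + b 0\right) = 8 - 4 \left(b + 0\right) = 8 - 4 b$)
$Q{\left(g \right)} = 4 + g + \frac{5}{g}$
$P{\left(B,q \right)} = \frac{2}{7}$ ($P{\left(B,q \right)} = \left(- \frac{1}{7}\right) \left(-2\right) = \frac{2}{7}$)
$k = \frac{5}{3}$ ($k = \left(-5\right) \left(- \frac{1}{3}\right) = \frac{5}{3} \approx 1.6667$)
$w{\left(N \right)} = \frac{10}{21} + N$ ($w{\left(N \right)} = \frac{5}{3} \cdot \frac{2}{7} + N = \frac{10}{21} + N$)
$w{\left(-4 \right)} Q{\left(S{\left(2,6 \right)} \right)} = \left(\frac{10}{21} - 4\right) \left(4 + \left(8 - 24\right) + \frac{5}{8 - 24}\right) = - \frac{74 \left(4 + \left(8 - 24\right) + \frac{5}{8 - 24}\right)}{21} = - \frac{74 \left(4 - 16 + \frac{5}{-16}\right)}{21} = - \frac{74 \left(4 - 16 + 5 \left(- \frac{1}{16}\right)\right)}{21} = - \frac{74 \left(4 - 16 - \frac{5}{16}\right)}{21} = \left(- \frac{74}{21}\right) \left(- \frac{197}{16}\right) = \frac{7289}{168}$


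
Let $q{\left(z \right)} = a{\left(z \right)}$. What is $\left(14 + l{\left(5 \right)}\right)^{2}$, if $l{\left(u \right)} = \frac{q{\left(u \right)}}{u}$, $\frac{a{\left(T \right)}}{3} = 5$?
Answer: $289$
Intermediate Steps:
$a{\left(T \right)} = 15$ ($a{\left(T \right)} = 3 \cdot 5 = 15$)
$q{\left(z \right)} = 15$
$l{\left(u \right)} = \frac{15}{u}$
$\left(14 + l{\left(5 \right)}\right)^{2} = \left(14 + \frac{15}{5}\right)^{2} = \left(14 + 15 \cdot \frac{1}{5}\right)^{2} = \left(14 + 3\right)^{2} = 17^{2} = 289$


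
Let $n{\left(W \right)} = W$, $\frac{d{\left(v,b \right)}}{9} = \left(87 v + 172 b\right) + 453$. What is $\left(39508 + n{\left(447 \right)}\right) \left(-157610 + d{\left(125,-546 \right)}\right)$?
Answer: $-35994101030$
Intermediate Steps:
$d{\left(v,b \right)} = 4077 + 783 v + 1548 b$ ($d{\left(v,b \right)} = 9 \left(\left(87 v + 172 b\right) + 453\right) = 9 \left(453 + 87 v + 172 b\right) = 4077 + 783 v + 1548 b$)
$\left(39508 + n{\left(447 \right)}\right) \left(-157610 + d{\left(125,-546 \right)}\right) = \left(39508 + 447\right) \left(-157610 + \left(4077 + 783 \cdot 125 + 1548 \left(-546\right)\right)\right) = 39955 \left(-157610 + \left(4077 + 97875 - 845208\right)\right) = 39955 \left(-157610 - 743256\right) = 39955 \left(-900866\right) = -35994101030$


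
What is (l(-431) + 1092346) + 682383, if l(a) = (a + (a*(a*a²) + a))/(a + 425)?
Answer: -11498833295/2 ≈ -5.7494e+9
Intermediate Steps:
l(a) = (a⁴ + 2*a)/(425 + a) (l(a) = (a + (a*a³ + a))/(425 + a) = (a + (a⁴ + a))/(425 + a) = (a + (a + a⁴))/(425 + a) = (a⁴ + 2*a)/(425 + a))
(l(-431) + 1092346) + 682383 = (-431*(2 + (-431)³)/(425 - 431) + 1092346) + 682383 = (-431*(2 - 80062991)/(-6) + 1092346) + 682383 = (-431*(-⅙)*(-80062989) + 1092346) + 682383 = (-11502382753/2 + 1092346) + 682383 = -11500198061/2 + 682383 = -11498833295/2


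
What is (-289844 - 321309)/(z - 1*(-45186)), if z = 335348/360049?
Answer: -220045026497/16269509462 ≈ -13.525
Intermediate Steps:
z = 335348/360049 (z = 335348*(1/360049) = 335348/360049 ≈ 0.93140)
(-289844 - 321309)/(z - 1*(-45186)) = (-289844 - 321309)/(335348/360049 - 1*(-45186)) = -611153/(335348/360049 + 45186) = -611153/16269509462/360049 = -611153*360049/16269509462 = -220045026497/16269509462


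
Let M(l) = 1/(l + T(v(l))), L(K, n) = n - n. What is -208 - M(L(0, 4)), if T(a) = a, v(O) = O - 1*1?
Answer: -207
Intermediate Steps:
v(O) = -1 + O (v(O) = O - 1 = -1 + O)
L(K, n) = 0
M(l) = 1/(-1 + 2*l) (M(l) = 1/(l + (-1 + l)) = 1/(-1 + 2*l))
-208 - M(L(0, 4)) = -208 - 1/(-1 + 2*0) = -208 - 1/(-1 + 0) = -208 - 1/(-1) = -208 - 1*(-1) = -208 + 1 = -207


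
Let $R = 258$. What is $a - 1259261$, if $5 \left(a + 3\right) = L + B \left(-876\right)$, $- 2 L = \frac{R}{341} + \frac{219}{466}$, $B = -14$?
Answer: $- \frac{1997148600379}{1589060} \approx -1.2568 \cdot 10^{6}$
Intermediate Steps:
$L = - \frac{194907}{317812}$ ($L = - \frac{\frac{258}{341} + \frac{219}{466}}{2} = \left(- \frac{1}{2}\right) \frac{194907}{158906} = - \frac{194907}{317812} \approx -0.61328$)
$a = \frac{3892684281}{1589060}$ ($a = -3 + \frac{- \frac{194907}{317812} - -12264}{5} = -3 + \frac{- \frac{194907}{317812} + 12264}{5} = -3 + \frac{1}{5} \cdot \frac{3897451461}{317812} = -3 + \frac{3897451461}{1589060} = \frac{3892684281}{1589060} \approx 2449.7$)
$a - 1259261 = \frac{3892684281}{1589060} - 1259261 = - \frac{1997148600379}{1589060}$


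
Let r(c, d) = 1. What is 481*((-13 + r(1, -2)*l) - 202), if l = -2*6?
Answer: -109187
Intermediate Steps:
l = -12
481*((-13 + r(1, -2)*l) - 202) = 481*((-13 + 1*(-12)) - 202) = 481*((-13 - 12) - 202) = 481*(-25 - 202) = 481*(-227) = -109187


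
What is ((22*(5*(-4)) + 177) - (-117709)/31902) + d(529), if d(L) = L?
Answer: 8603641/31902 ≈ 269.69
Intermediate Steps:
((22*(5*(-4)) + 177) - (-117709)/31902) + d(529) = ((22*(5*(-4)) + 177) - (-117709)/31902) + 529 = ((22*(-20) + 177) - (-117709)/31902) + 529 = ((-440 + 177) - 1*(-117709/31902)) + 529 = (-263 + 117709/31902) + 529 = -8272517/31902 + 529 = 8603641/31902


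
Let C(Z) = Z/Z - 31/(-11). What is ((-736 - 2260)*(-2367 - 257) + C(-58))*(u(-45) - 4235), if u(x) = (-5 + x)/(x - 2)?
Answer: -17208408231070/517 ≈ -3.3285e+10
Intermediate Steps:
u(x) = (-5 + x)/(-2 + x)
C(Z) = 42/11 (C(Z) = 1 - 31*(-1/11) = 1 + 31/11 = 42/11)
((-736 - 2260)*(-2367 - 257) + C(-58))*(u(-45) - 4235) = ((-736 - 2260)*(-2367 - 257) + 42/11)*((-5 - 45)/(-2 - 45) - 4235) = (-2996*(-2624) + 42/11)*(-50/(-47) - 4235) = (7861504 + 42/11)*(-1/47*(-50) - 4235) = 86476586*(50/47 - 4235)/11 = (86476586/11)*(-198995/47) = -17208408231070/517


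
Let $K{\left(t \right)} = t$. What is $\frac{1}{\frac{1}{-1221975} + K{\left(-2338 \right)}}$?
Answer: $- \frac{1221975}{2856977551} \approx -0.00042772$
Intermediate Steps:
$\frac{1}{\frac{1}{-1221975} + K{\left(-2338 \right)}} = \frac{1}{\frac{1}{-1221975} - 2338} = \frac{1}{- \frac{1}{1221975} - 2338} = \frac{1}{- \frac{2856977551}{1221975}} = - \frac{1221975}{2856977551}$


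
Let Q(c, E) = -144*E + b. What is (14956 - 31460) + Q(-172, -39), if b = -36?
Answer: -10924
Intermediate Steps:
Q(c, E) = -36 - 144*E (Q(c, E) = -144*E - 36 = -36 - 144*E)
(14956 - 31460) + Q(-172, -39) = (14956 - 31460) + (-36 - 144*(-39)) = -16504 + (-36 + 5616) = -16504 + 5580 = -10924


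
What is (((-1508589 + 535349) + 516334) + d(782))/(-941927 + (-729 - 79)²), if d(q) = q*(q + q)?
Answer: -766142/289063 ≈ -2.6504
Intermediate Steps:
d(q) = 2*q² (d(q) = q*(2*q) = 2*q²)
(((-1508589 + 535349) + 516334) + d(782))/(-941927 + (-729 - 79)²) = (((-1508589 + 535349) + 516334) + 2*782²)/(-941927 + (-729 - 79)²) = ((-973240 + 516334) + 2*611524)/(-941927 + (-808)²) = (-456906 + 1223048)/(-941927 + 652864) = 766142/(-289063) = 766142*(-1/289063) = -766142/289063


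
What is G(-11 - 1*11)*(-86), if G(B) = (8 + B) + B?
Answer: 3096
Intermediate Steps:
G(B) = 8 + 2*B
G(-11 - 1*11)*(-86) = (8 + 2*(-11 - 1*11))*(-86) = (8 + 2*(-11 - 11))*(-86) = (8 + 2*(-22))*(-86) = (8 - 44)*(-86) = -36*(-86) = 3096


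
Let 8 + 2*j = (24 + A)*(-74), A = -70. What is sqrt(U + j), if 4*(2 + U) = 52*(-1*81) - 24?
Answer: 7*sqrt(13) ≈ 25.239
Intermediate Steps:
U = -1061 (U = -2 + (52*(-1*81) - 24)/4 = -2 + (52*(-81) - 24)/4 = -2 + (-4212 - 24)/4 = -2 + (1/4)*(-4236) = -2 - 1059 = -1061)
j = 1698 (j = -4 + ((24 - 70)*(-74))/2 = -4 + (-46*(-74))/2 = -4 + (1/2)*3404 = -4 + 1702 = 1698)
sqrt(U + j) = sqrt(-1061 + 1698) = sqrt(637) = 7*sqrt(13)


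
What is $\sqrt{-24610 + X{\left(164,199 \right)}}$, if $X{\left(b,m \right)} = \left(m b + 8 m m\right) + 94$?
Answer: $8 \sqrt{5077} \approx 570.02$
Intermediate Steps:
$X{\left(b,m \right)} = 94 + 8 m^{2} + b m$ ($X{\left(b,m \right)} = \left(b m + 8 m^{2}\right) + 94 = \left(8 m^{2} + b m\right) + 94 = 94 + 8 m^{2} + b m$)
$\sqrt{-24610 + X{\left(164,199 \right)}} = \sqrt{-24610 + \left(94 + 8 \cdot 199^{2} + 164 \cdot 199\right)} = \sqrt{-24610 + \left(94 + 8 \cdot 39601 + 32636\right)} = \sqrt{-24610 + \left(94 + 316808 + 32636\right)} = \sqrt{-24610 + 349538} = \sqrt{324928} = 8 \sqrt{5077}$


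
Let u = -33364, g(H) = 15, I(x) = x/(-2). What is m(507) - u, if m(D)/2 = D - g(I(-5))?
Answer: 34348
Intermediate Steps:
I(x) = -x/2 (I(x) = x*(-½) = -x/2)
m(D) = -30 + 2*D (m(D) = 2*(D - 1*15) = 2*(D - 15) = 2*(-15 + D) = -30 + 2*D)
m(507) - u = (-30 + 2*507) - 1*(-33364) = (-30 + 1014) + 33364 = 984 + 33364 = 34348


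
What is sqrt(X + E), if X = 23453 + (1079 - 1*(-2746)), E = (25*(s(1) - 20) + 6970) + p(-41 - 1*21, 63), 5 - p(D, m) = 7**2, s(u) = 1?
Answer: sqrt(33729) ≈ 183.65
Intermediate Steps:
p(D, m) = -44 (p(D, m) = 5 - 1*7**2 = 5 - 1*49 = 5 - 49 = -44)
E = 6451 (E = (25*(1 - 20) + 6970) - 44 = (25*(-19) + 6970) - 44 = (-475 + 6970) - 44 = 6495 - 44 = 6451)
X = 27278 (X = 23453 + (1079 + 2746) = 23453 + 3825 = 27278)
sqrt(X + E) = sqrt(27278 + 6451) = sqrt(33729)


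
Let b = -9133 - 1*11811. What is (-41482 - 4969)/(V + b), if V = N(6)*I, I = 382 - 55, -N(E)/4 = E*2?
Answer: 46451/36640 ≈ 1.2678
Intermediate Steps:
N(E) = -8*E (N(E) = -4*E*2 = -8*E)
b = -20944 (b = -9133 - 11811 = -20944)
I = 327
V = -15696 (V = -8*6*327 = -48*327 = -15696)
(-41482 - 4969)/(V + b) = (-41482 - 4969)/(-15696 - 20944) = -46451/(-36640) = -46451*(-1/36640) = 46451/36640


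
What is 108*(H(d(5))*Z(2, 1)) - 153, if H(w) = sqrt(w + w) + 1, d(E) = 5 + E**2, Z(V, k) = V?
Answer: 63 + 432*sqrt(15) ≈ 1736.1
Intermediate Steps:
H(w) = 1 + sqrt(2)*sqrt(w) (H(w) = sqrt(2*w) + 1 = sqrt(2)*sqrt(w) + 1 = 1 + sqrt(2)*sqrt(w))
108*(H(d(5))*Z(2, 1)) - 153 = 108*((1 + sqrt(2)*sqrt(5 + 5**2))*2) - 153 = 108*((1 + sqrt(2)*sqrt(5 + 25))*2) - 153 = 108*((1 + sqrt(2)*sqrt(30))*2) - 153 = 108*((1 + 2*sqrt(15))*2) - 153 = 108*(2 + 4*sqrt(15)) - 153 = (216 + 432*sqrt(15)) - 153 = 63 + 432*sqrt(15)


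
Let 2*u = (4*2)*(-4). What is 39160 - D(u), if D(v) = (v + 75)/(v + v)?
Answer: 1253179/32 ≈ 39162.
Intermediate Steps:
u = -16 (u = ((4*2)*(-4))/2 = (8*(-4))/2 = (½)*(-32) = -16)
D(v) = (75 + v)/(2*v) (D(v) = (75 + v)/((2*v)) = (75 + v)*(1/(2*v)) = (75 + v)/(2*v))
39160 - D(u) = 39160 - (75 - 16)/(2*(-16)) = 39160 - (-1)*59/(2*16) = 39160 - 1*(-59/32) = 39160 + 59/32 = 1253179/32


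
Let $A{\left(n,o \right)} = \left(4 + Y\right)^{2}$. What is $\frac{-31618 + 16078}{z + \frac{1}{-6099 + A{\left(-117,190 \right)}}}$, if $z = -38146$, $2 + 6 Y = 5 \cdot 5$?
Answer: $\frac{1688848350}{4145611933} \approx 0.40738$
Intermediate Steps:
$Y = \frac{23}{6}$ ($Y = - \frac{1}{3} + \frac{5 \cdot 5}{6} = - \frac{1}{3} + \frac{1}{6} \cdot 25 = - \frac{1}{3} + \frac{25}{6} = \frac{23}{6} \approx 3.8333$)
$A{\left(n,o \right)} = \frac{2209}{36}$ ($A{\left(n,o \right)} = \left(4 + \frac{23}{6}\right)^{2} = \left(\frac{47}{6}\right)^{2} = \frac{2209}{36}$)
$\frac{-31618 + 16078}{z + \frac{1}{-6099 + A{\left(-117,190 \right)}}} = \frac{-31618 + 16078}{-38146 + \frac{1}{-6099 + \frac{2209}{36}}} = - \frac{15540}{-38146 + \frac{1}{- \frac{217355}{36}}} = - \frac{15540}{-38146 - \frac{36}{217355}} = - \frac{15540}{- \frac{8291223866}{217355}} = \left(-15540\right) \left(- \frac{217355}{8291223866}\right) = \frac{1688848350}{4145611933}$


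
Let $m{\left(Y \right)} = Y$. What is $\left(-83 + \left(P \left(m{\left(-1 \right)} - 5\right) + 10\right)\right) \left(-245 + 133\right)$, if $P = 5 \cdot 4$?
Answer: $21616$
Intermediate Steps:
$P = 20$
$\left(-83 + \left(P \left(m{\left(-1 \right)} - 5\right) + 10\right)\right) \left(-245 + 133\right) = \left(-83 + \left(20 \left(-1 - 5\right) + 10\right)\right) \left(-245 + 133\right) = \left(-83 + \left(20 \left(-1 + \left(-5 + 0\right)\right) + 10\right)\right) \left(-112\right) = \left(-83 + \left(20 \left(-1 - 5\right) + 10\right)\right) \left(-112\right) = \left(-83 + \left(20 \left(-6\right) + 10\right)\right) \left(-112\right) = \left(-83 + \left(-120 + 10\right)\right) \left(-112\right) = \left(-83 - 110\right) \left(-112\right) = \left(-193\right) \left(-112\right) = 21616$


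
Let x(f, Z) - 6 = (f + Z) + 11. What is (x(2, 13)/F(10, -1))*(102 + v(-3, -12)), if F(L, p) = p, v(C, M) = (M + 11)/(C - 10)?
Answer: -42464/13 ≈ -3266.5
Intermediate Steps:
v(C, M) = (11 + M)/(-10 + C)
x(f, Z) = 17 + Z + f (x(f, Z) = 6 + ((f + Z) + 11) = 6 + ((Z + f) + 11) = 6 + (11 + Z + f) = 17 + Z + f)
(x(2, 13)/F(10, -1))*(102 + v(-3, -12)) = ((17 + 13 + 2)/(-1))*(102 + (11 - 12)/(-10 - 3)) = (32*(-1))*(102 - 1/(-13)) = -32*(102 - 1/13*(-1)) = -32*(102 + 1/13) = -32*1327/13 = -42464/13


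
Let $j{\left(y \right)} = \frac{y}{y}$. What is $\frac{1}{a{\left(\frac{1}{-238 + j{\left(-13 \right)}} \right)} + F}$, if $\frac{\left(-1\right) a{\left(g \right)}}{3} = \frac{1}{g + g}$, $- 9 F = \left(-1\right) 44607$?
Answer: $\frac{6}{31871} \approx 0.00018826$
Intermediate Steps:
$j{\left(y \right)} = 1$
$F = \frac{14869}{3}$ ($F = - \frac{\left(-1\right) 44607}{9} = \left(- \frac{1}{9}\right) \left(-44607\right) = \frac{14869}{3} \approx 4956.3$)
$a{\left(g \right)} = - \frac{3}{2 g}$ ($a{\left(g \right)} = - \frac{3}{g + g} = - \frac{3}{2 g}$)
$\frac{1}{a{\left(\frac{1}{-238 + j{\left(-13 \right)}} \right)} + F} = \frac{1}{- \frac{3}{2 \frac{1}{-238 + 1}} + \frac{14869}{3}} = \frac{1}{- \frac{3}{2 \frac{1}{-237}} + \frac{14869}{3}} = \frac{1}{- \frac{3}{2 \left(- \frac{1}{237}\right)} + \frac{14869}{3}} = \frac{1}{\left(- \frac{3}{2}\right) \left(-237\right) + \frac{14869}{3}} = \frac{1}{\frac{711}{2} + \frac{14869}{3}} = \frac{1}{\frac{31871}{6}} = \frac{6}{31871}$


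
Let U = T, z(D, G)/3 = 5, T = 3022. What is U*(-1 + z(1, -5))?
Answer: 42308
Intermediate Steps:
z(D, G) = 15 (z(D, G) = 3*5 = 15)
U = 3022
U*(-1 + z(1, -5)) = 3022*(-1 + 15) = 3022*14 = 42308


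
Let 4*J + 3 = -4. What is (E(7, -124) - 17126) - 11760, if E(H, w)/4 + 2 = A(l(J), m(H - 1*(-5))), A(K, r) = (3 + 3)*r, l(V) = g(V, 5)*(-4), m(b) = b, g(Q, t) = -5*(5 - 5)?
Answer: -28606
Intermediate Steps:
g(Q, t) = 0 (g(Q, t) = -5*0 = 0)
J = -7/4 (J = -¾ + (¼)*(-4) = -¾ - 1 = -7/4 ≈ -1.7500)
l(V) = 0 (l(V) = 0*(-4) = 0)
A(K, r) = 6*r
E(H, w) = 112 + 24*H (E(H, w) = -8 + 4*(6*(H - 1*(-5))) = -8 + 4*(6*(H + 5)) = -8 + 4*(6*(5 + H)) = -8 + 4*(30 + 6*H) = -8 + (120 + 24*H) = 112 + 24*H)
(E(7, -124) - 17126) - 11760 = ((112 + 24*7) - 17126) - 11760 = ((112 + 168) - 17126) - 11760 = (280 - 17126) - 11760 = -16846 - 11760 = -28606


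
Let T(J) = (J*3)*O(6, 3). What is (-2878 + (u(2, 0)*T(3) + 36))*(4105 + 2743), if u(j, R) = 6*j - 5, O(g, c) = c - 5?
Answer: -20324864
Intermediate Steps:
O(g, c) = -5 + c
u(j, R) = -5 + 6*j
T(J) = -6*J (T(J) = (J*3)*(-5 + 3) = (3*J)*(-2) = -6*J)
(-2878 + (u(2, 0)*T(3) + 36))*(4105 + 2743) = (-2878 + ((-5 + 6*2)*(-6*3) + 36))*(4105 + 2743) = (-2878 + ((-5 + 12)*(-18) + 36))*6848 = (-2878 + (7*(-18) + 36))*6848 = (-2878 + (-126 + 36))*6848 = (-2878 - 90)*6848 = -2968*6848 = -20324864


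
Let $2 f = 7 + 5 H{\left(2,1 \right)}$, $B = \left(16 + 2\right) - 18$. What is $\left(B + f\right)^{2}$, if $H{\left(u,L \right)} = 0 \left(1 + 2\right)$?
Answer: $\frac{49}{4} \approx 12.25$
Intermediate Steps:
$B = 0$ ($B = 18 - 18 = 0$)
$H{\left(u,L \right)} = 0$ ($H{\left(u,L \right)} = 0 \cdot 3 = 0$)
$f = \frac{7}{2}$ ($f = \frac{7 + 5 \cdot 0}{2} = \frac{7 + 0}{2} = \frac{1}{2} \cdot 7 = \frac{7}{2} \approx 3.5$)
$\left(B + f\right)^{2} = \left(0 + \frac{7}{2}\right)^{2} = \left(\frac{7}{2}\right)^{2} = \frac{49}{4}$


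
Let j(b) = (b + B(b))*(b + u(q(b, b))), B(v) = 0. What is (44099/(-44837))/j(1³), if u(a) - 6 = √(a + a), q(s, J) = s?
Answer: -308693/2107339 + 44099*√2/2107339 ≈ -0.11689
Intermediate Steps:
u(a) = 6 + √2*√a (u(a) = 6 + √(a + a) = 6 + √(2*a) = 6 + √2*√a)
j(b) = b*(6 + b + √2*√b) (j(b) = (b + 0)*(b + (6 + √2*√b)) = b*(6 + b + √2*√b))
(44099/(-44837))/j(1³) = (44099/(-44837))/((1³*(6 + 1³ + √2*√(1³)))) = (44099*(-1/44837))/((1*(6 + 1 + √2*√1))) = -44099/(44837*(6 + 1 + √2*1)) = -44099/(44837*(6 + 1 + √2)) = -44099/(44837*(7 + √2))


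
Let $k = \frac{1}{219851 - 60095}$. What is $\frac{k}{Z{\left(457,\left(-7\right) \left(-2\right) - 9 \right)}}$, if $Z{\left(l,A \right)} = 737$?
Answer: $\frac{1}{117740172} \approx 8.4933 \cdot 10^{-9}$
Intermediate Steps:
$k = \frac{1}{159756} \approx 6.2595 \cdot 10^{-6}$
$\frac{k}{Z{\left(457,\left(-7\right) \left(-2\right) - 9 \right)}} = \frac{1}{159756 \cdot 737} = \frac{1}{159756} \cdot \frac{1}{737} = \frac{1}{117740172}$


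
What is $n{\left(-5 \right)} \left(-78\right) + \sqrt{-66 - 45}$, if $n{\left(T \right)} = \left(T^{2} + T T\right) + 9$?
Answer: $-4602 + i \sqrt{111} \approx -4602.0 + 10.536 i$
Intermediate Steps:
$n{\left(T \right)} = 9 + 2 T^{2}$ ($n{\left(T \right)} = \left(T^{2} + T^{2}\right) + 9 = 2 T^{2} + 9 = 9 + 2 T^{2}$)
$n{\left(-5 \right)} \left(-78\right) + \sqrt{-66 - 45} = \left(9 + 2 \left(-5\right)^{2}\right) \left(-78\right) + \sqrt{-66 - 45} = \left(9 + 2 \cdot 25\right) \left(-78\right) + \sqrt{-111} = \left(9 + 50\right) \left(-78\right) + i \sqrt{111} = 59 \left(-78\right) + i \sqrt{111} = -4602 + i \sqrt{111}$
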